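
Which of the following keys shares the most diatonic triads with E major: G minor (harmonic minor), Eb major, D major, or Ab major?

Triads of E major: E major (I), F# minor (ii), G# minor (iii), A major (IV), B major (V), C# minor (vi), D# diminished (vii°).
G minor (harmonic minor) shares 0: none.
Eb major shares 0: none.
D major shares 2: F#m, A.
Ab major shares 0: none.
The most common triads (2) are shared with D major.

D major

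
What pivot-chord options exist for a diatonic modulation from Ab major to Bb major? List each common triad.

Cm, Eb

Triads in Ab major: Ab (I), Bbm (ii), Cm (iii), Db (IV), Eb (V), Fm (vi), Gdim (vii°).
Triads in Bb major: Bb (I), Cm (ii), Dm (iii), Eb (IV), F (V), Gm (vi), Adim (vii°).
Shared triads with their functions: Cm (iii in Ab major, ii in Bb major); Eb (V in Ab major, IV in Bb major).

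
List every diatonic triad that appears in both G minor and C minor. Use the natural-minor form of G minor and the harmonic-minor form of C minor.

Cm

Triads in G minor (natural minor): G minor (i), A diminished (ii°), Bb major (III), C minor (iv), D minor (v), Eb major (VI), F major (VII).
Triads in C minor (harmonic minor): C minor (i), D diminished (ii°), Eb augmented (III+), F minor (iv), G major (V), Ab major (VI), B diminished (vii°).
Shared triads with their functions: C minor (iv in G minor, i in C minor).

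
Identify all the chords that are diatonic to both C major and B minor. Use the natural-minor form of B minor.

Triads in C major: C major (I), D minor (ii), E minor (iii), F major (IV), G major (V), A minor (vi), B diminished (vii°).
Triads in B minor (natural minor): B minor (i), C# diminished (ii°), D major (III), E minor (iv), F# minor (v), G major (VI), A major (VII).
Shared triads with their functions: E minor (iii in C major, iv in B minor); G major (V in C major, VI in B minor).

Em, G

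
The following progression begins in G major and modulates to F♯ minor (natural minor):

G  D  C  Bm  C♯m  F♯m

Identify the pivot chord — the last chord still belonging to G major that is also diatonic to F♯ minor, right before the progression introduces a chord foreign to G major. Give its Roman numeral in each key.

Bm — iii in G major, iv in F♯ minor

Chords diatonic to G major: G, Am, Bm, C, D, Em, F♯dim.
Reading the progression, the first chord not in that set is C♯m, so the modulation leaves G major there.
The chord immediately before C♯m is Bm, which is diatonic to both keys: iii in G major and iv in F♯ minor.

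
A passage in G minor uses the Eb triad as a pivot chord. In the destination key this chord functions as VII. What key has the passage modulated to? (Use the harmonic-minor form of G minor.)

F minor

The numeral VII denotes a major triad on scale degree 7. With Eb on degree 7, the tonic of the new key is F.
Degree 7 carries a major triad in natural-minor keys, so the destination is F minor.
Check: the diatonic triads of F minor (natural minor) are Fm (i), Gdim (ii°), Ab (III), Bbm (iv), Cm (v), Db (VI), Eb (VII) — Eb is indeed VII.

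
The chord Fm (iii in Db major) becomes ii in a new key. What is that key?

The numeral ii denotes a minor triad on scale degree 2. With F on degree 2, the tonic of the new key is Eb.
Degree 2 carries a minor triad in major keys, so the destination is Eb major.
Check: the diatonic triads of Eb major are Eb (I), Fm (ii), Gm (iii), Ab (IV), Bb (V), Cm (vi), Ddim (vii°) — Fm is indeed ii.

Eb major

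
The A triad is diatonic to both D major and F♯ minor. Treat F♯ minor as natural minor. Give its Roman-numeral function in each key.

The scale of D major is D E F♯ G A B C♯; A is degree 5, and the triad built there (A-C♯-E) is major, so it is V.
The scale of F♯ minor (natural minor) is F♯ G♯ A B C♯ D E; A is degree 3, and the triad built there (A-C♯-E) is major, so it is III.

V in D major; III in F♯ minor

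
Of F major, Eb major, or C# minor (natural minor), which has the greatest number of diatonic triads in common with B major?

C# minor

Triads of B major: B major (I), C# minor (ii), D# minor (iii), E major (IV), F# major (V), G# minor (vi), A# diminished (vii°).
F major shares 0: none.
Eb major shares 0: none.
C# minor (natural minor) shares 4: B, C#m, E, G#m.
The most common triads (4) are shared with C# minor.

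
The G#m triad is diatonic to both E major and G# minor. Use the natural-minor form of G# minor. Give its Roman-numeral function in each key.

The scale of E major is E F# G# A B C# D#; G# is degree 3, and the triad built there (G#-B-D#) is minor, so it is iii.
The scale of G# minor (natural minor) is G# A# B C# D# E F#; G# is degree 1, and the triad built there (G#-B-D#) is minor, so it is i.

iii in E major; i in G# minor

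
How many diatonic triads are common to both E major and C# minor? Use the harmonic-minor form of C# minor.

Diatonic triads of E major: E (I), F#m (ii), G#m (iii), A (IV), B (V), C#m (vi), D#dim (vii°).
Diatonic triads of C# minor (harmonic minor): C#m (i), D#dim (ii°), Eaug (III+), F#m (iv), G# (V), A (VI), B#dim (vii°).
Matching root and quality in both lists: F#m, A, C#m, D#dim.
That gives 4 common triads.

4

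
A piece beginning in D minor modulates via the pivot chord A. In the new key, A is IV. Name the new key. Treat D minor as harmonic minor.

The numeral IV denotes a major triad on scale degree 4. With A on degree 4, the tonic of the new key is E.
Degree 4 carries a major triad in major keys, so the destination is E major.
Check: the diatonic triads of E major are E (I), F♯m (ii), G♯m (iii), A (IV), B (V), C♯m (vi), D♯dim (vii°) — A is indeed IV.

E major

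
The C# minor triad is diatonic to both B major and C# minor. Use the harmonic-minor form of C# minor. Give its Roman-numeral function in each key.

ii in B major; i in C# minor

The scale of B major is B C# D# E F# G# A#; C# is degree 2, and the triad built there (C#-E-G#) is minor, so it is ii.
The scale of C# minor (harmonic minor) is C# D# E F# G# A B#; C# is degree 1, and the triad built there (C#-E-G#) is minor, so it is i.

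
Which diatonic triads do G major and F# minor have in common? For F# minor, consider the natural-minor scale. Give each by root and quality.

Bm, D

Triads in G major: G (I), Am (ii), Bm (iii), C (IV), D (V), Em (vi), F#dim (vii°).
Triads in F# minor (natural minor): F#m (i), G#dim (ii°), A (III), Bm (iv), C#m (v), D (VI), E (VII).
Shared triads with their functions: Bm (iii in G major, iv in F# minor); D (V in G major, VI in F# minor).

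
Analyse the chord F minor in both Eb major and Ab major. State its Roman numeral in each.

The scale of Eb major is Eb F G Ab Bb C D; F is degree 2, and the triad built there (F-Ab-C) is minor, so it is ii.
The scale of Ab major is Ab Bb C Db Eb F G; F is degree 6, and the triad built there (F-Ab-C) is minor, so it is vi.

ii in Eb major; vi in Ab major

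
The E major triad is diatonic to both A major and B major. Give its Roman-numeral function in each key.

V in A major; IV in B major

The scale of A major is A B C# D E F# G#; E is degree 5, and the triad built there (E-G#-B) is major, so it is V.
The scale of B major is B C# D# E F# G# A#; E is degree 4, and the triad built there (E-G#-B) is major, so it is IV.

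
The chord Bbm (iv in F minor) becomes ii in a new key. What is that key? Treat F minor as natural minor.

The numeral ii denotes a minor triad on scale degree 2. With Bb on degree 2, the tonic of the new key is Ab.
Degree 2 carries a minor triad in major keys, so the destination is Ab major.
Check: the diatonic triads of Ab major are Ab (I), Bbm (ii), Cm (iii), Db (IV), Eb (V), Fm (vi), Gdim (vii°) — Bbm is indeed ii.

Ab major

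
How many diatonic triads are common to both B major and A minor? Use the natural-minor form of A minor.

0

Diatonic triads of B major: B (I), C#m (ii), D#m (iii), E (IV), F# (V), G#m (vi), A#dim (vii°).
Diatonic triads of A minor (natural minor): Am (i), Bdim (ii°), C (III), Dm (iv), Em (v), F (VI), G (VII).
No triad has the same root and quality in both keys.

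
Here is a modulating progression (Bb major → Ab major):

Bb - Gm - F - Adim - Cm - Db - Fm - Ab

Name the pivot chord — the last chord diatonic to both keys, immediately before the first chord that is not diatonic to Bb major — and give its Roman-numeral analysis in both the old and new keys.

Cm — ii in Bb major, iii in Ab major

Chords diatonic to Bb major: Bb, Cm, Dm, Eb, F, Gm, Adim.
Reading the progression, the first chord not in that set is Db, so the modulation leaves Bb major there.
The chord immediately before Db is Cm, which is diatonic to both keys: ii in Bb major and iii in Ab major.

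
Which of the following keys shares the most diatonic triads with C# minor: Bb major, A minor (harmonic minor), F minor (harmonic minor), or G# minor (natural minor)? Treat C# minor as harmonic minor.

G# minor

Triads of C# minor (harmonic minor): C# minor (i), D# diminished (ii°), E augmented (III+), F# minor (iv), G# major (V), A major (VI), B# diminished (vii°).
Bb major shares 0: none.
A minor (harmonic minor) shares 0: none.
F minor (harmonic minor) shares 0: none.
G# minor (natural minor) shares 1: C#m.
The most common triads (1) are shared with G# minor.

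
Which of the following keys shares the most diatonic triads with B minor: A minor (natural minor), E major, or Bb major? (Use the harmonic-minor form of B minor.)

A minor

Triads of B minor (harmonic minor): B minor (i), C# diminished (ii°), D augmented (III+), E minor (iv), F# major (V), G major (VI), A# diminished (vii°).
A minor (natural minor) shares 2: Em, G.
E major shares 0: none.
Bb major shares 0: none.
The most common triads (2) are shared with A minor.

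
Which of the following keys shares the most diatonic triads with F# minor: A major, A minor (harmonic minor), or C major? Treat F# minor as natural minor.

Triads of F# minor (natural minor): F# minor (i), G# diminished (ii°), A major (III), B minor (iv), C# minor (v), D major (VI), E major (VII).
A major shares 7: F#m, G#dim, A, Bm, C#m, D, E.
A minor (harmonic minor) shares 2: G#dim, E.
C major shares 0: none.
The most common triads (7) are shared with A major.

A major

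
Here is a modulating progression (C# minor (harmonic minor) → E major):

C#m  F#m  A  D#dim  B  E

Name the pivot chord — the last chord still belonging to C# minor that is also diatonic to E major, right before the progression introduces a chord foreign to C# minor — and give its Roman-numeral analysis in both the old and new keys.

Chords diatonic to C# minor: C#m, D#dim, Eaug, F#m, G#, A, B#dim.
Reading the progression, the first chord not in that set is B, so the modulation leaves C# minor there.
The chord immediately before B is D#dim, which is diatonic to both keys: ii° in C# minor and vii° in E major.

D#dim — ii° in C# minor, vii° in E major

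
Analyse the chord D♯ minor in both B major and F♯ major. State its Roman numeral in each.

iii in B major; vi in F♯ major

The scale of B major is B C♯ D♯ E F♯ G♯ A♯; D♯ is degree 3, and the triad built there (D♯-F♯-A♯) is minor, so it is iii.
The scale of F♯ major is F♯ G♯ A♯ B C♯ D♯ E♯; D♯ is degree 6, and the triad built there (D♯-F♯-A♯) is minor, so it is vi.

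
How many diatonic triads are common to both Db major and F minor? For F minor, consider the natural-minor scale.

4

Diatonic triads of Db major: Db (I), Ebm (ii), Fm (iii), Gb (IV), Ab (V), Bbm (vi), Cdim (vii°).
Diatonic triads of F minor (natural minor): Fm (i), Gdim (ii°), Ab (III), Bbm (iv), Cm (v), Db (VI), Eb (VII).
Matching root and quality in both lists: Db, Fm, Ab, Bbm.
That gives 4 common triads.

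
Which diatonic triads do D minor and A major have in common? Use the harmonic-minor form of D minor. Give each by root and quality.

A

Triads in D minor (harmonic minor): Dm (i), Edim (ii°), Faug (III+), Gm (iv), A (V), Bb (VI), C#dim (vii°).
Triads in A major: A (I), Bm (ii), C#m (iii), D (IV), E (V), F#m (vi), G#dim (vii°).
Shared triads with their functions: A (V in D minor, I in A major).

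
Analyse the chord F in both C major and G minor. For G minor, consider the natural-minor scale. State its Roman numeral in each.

The scale of C major is C D E F G A B; F is degree 4, and the triad built there (F-A-C) is major, so it is IV.
The scale of G minor (natural minor) is G A Bb C D Eb F; F is degree 7, and the triad built there (F-A-C) is major, so it is VII.

IV in C major; VII in G minor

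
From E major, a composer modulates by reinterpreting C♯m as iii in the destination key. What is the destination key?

The numeral iii denotes a minor triad on scale degree 3. With C♯ on degree 3, the tonic of the new key is A.
Degree 3 carries a minor triad in major keys, so the destination is A major.
Check: the diatonic triads of A major are A (I), Bm (ii), C♯m (iii), D (IV), E (V), F♯m (vi), G♯dim (vii°) — C♯m is indeed iii.

A major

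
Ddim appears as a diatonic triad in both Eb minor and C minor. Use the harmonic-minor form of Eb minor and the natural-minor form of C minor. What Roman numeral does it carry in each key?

vii° in Eb minor; ii° in C minor

The scale of Eb minor (harmonic minor) is Eb F Gb Ab Bb Cb D; D is degree 7, and the triad built there (D-F-Ab) is diminished, so it is vii°.
The scale of C minor (natural minor) is C D Eb F G Ab Bb; D is degree 2, and the triad built there (D-F-Ab) is diminished, so it is ii°.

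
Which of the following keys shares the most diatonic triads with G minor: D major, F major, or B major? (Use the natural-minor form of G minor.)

Triads of G minor (natural minor): Gm (i), Adim (ii°), Bb (III), Cm (iv), Dm (v), Eb (VI), F (VII).
D major shares 0: none.
F major shares 4: Gm, Bb, Dm, F.
B major shares 0: none.
The most common triads (4) are shared with F major.

F major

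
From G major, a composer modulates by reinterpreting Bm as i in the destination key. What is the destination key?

The numeral i denotes a minor triad on scale degree 1. With B on degree 1, the tonic of the new key is B.
Degree 1 carries a minor triad in minor keys, so the destination is B minor.
Check: the diatonic triads of B minor (natural minor) are Bm (i), C#dim (ii°), D (III), Em (iv), F#m (v), G (VI), A (VII) — Bm is indeed i.

B minor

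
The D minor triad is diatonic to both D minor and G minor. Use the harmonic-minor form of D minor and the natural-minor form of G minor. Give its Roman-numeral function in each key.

i in D minor; v in G minor

The scale of D minor (harmonic minor) is D E F G A Bb C#; D is degree 1, and the triad built there (D-F-A) is minor, so it is i.
The scale of G minor (natural minor) is G A Bb C D Eb F; D is degree 5, and the triad built there (D-F-A) is minor, so it is v.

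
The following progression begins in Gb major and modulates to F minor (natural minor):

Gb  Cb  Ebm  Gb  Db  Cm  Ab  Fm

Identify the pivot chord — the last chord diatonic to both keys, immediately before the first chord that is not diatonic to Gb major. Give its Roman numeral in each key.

Db — V in Gb major, VI in F minor

Chords diatonic to Gb major: Gb, Abm, Bbm, Cb, Db, Ebm, Fdim.
Reading the progression, the first chord not in that set is Cm, so the modulation leaves Gb major there.
The chord immediately before Cm is Db, which is diatonic to both keys: V in Gb major and VI in F minor.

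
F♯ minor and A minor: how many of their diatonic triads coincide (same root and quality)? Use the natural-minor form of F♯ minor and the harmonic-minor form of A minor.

Diatonic triads of F♯ minor (natural minor): F♯m (i), G♯dim (ii°), A (III), Bm (iv), C♯m (v), D (VI), E (VII).
Diatonic triads of A minor (harmonic minor): Am (i), Bdim (ii°), Caug (III+), Dm (iv), E (V), F (VI), G♯dim (vii°).
Matching root and quality in both lists: G♯dim, E.
That gives 2 common triads.

2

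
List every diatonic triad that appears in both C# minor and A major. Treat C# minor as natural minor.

Triads in C# minor (natural minor): C#m (i), D#dim (ii°), E (III), F#m (iv), G#m (v), A (VI), B (VII).
Triads in A major: A (I), Bm (ii), C#m (iii), D (IV), E (V), F#m (vi), G#dim (vii°).
Shared triads with their functions: C#m (i in C# minor, iii in A major); E (III in C# minor, V in A major); F#m (iv in C# minor, vi in A major); A (VI in C# minor, I in A major).

C#m, E, F#m, A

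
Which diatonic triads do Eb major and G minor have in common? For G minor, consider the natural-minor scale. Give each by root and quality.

Triads in Eb major: Eb (I), Fm (ii), Gm (iii), Ab (IV), Bb (V), Cm (vi), Ddim (vii°).
Triads in G minor (natural minor): Gm (i), Adim (ii°), Bb (III), Cm (iv), Dm (v), Eb (VI), F (VII).
Shared triads with their functions: Eb (I in Eb major, VI in G minor); Gm (iii in Eb major, i in G minor); Bb (V in Eb major, III in G minor); Cm (vi in Eb major, iv in G minor).

Eb, Gm, Bb, Cm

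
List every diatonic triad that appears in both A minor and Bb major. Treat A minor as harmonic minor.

Triads in A minor (harmonic minor): Am (i), Bdim (ii°), Caug (III+), Dm (iv), E (V), F (VI), G#dim (vii°).
Triads in Bb major: Bb (I), Cm (ii), Dm (iii), Eb (IV), F (V), Gm (vi), Adim (vii°).
Shared triads with their functions: Dm (iv in A minor, iii in Bb major); F (VI in A minor, V in Bb major).

Dm, F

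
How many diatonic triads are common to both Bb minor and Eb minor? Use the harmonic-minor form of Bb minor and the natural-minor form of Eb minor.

Diatonic triads of Bb minor (harmonic minor): Bbm (i), Cdim (ii°), Dbaug (III+), Ebm (iv), F (V), Gb (VI), Adim (vii°).
Diatonic triads of Eb minor (natural minor): Ebm (i), Fdim (ii°), Gb (III), Abm (iv), Bbm (v), Cb (VI), Db (VII).
Matching root and quality in both lists: Bbm, Ebm, Gb.
That gives 3 common triads.

3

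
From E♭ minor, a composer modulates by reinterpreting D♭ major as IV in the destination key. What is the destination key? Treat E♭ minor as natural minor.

The numeral IV denotes a major triad on scale degree 4. With D♭ on degree 4, the tonic of the new key is A♭.
Degree 4 carries a major triad in major keys, so the destination is A♭ major.
Check: the diatonic triads of A♭ major are A♭ (I), B♭m (ii), Cm (iii), D♭ (IV), E♭ (V), Fm (vi), Gdim (vii°) — D♭ major is indeed IV.

A♭ major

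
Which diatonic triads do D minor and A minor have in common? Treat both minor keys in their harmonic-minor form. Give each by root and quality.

Dm

Triads in D minor (harmonic minor): Dm (i), Edim (ii°), Faug (III+), Gm (iv), A (V), Bb (VI), C#dim (vii°).
Triads in A minor (harmonic minor): Am (i), Bdim (ii°), Caug (III+), Dm (iv), E (V), F (VI), G#dim (vii°).
Shared triads with their functions: Dm (i in D minor, iv in A minor).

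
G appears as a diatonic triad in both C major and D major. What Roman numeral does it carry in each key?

V in C major; IV in D major

The scale of C major is C D E F G A B; G is degree 5, and the triad built there (G-B-D) is major, so it is V.
The scale of D major is D E F# G A B C#; G is degree 4, and the triad built there (G-B-D) is major, so it is IV.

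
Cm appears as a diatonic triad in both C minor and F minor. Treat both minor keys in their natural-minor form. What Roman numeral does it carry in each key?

The scale of C minor (natural minor) is C D Eb F G Ab Bb; C is degree 1, and the triad built there (C-Eb-G) is minor, so it is i.
The scale of F minor (natural minor) is F G Ab Bb C Db Eb; C is degree 5, and the triad built there (C-Eb-G) is minor, so it is v.

i in C minor; v in F minor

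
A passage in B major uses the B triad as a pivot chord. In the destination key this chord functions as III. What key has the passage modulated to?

G♯ minor

The numeral III denotes a major triad on scale degree 3. With B on degree 3, the tonic of the new key is G♯.
Degree 3 carries a major triad in natural-minor keys, so the destination is G♯ minor.
Check: the diatonic triads of G♯ minor (natural minor) are G♯m (i), A♯dim (ii°), B (III), C♯m (iv), D♯m (v), E (VI), F♯ (VII) — B is indeed III.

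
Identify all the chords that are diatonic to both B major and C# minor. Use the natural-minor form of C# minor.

Triads in B major: B major (I), C# minor (ii), D# minor (iii), E major (IV), F# major (V), G# minor (vi), A# diminished (vii°).
Triads in C# minor (natural minor): C# minor (i), D# diminished (ii°), E major (III), F# minor (iv), G# minor (v), A major (VI), B major (VII).
Shared triads with their functions: B major (I in B major, VII in C# minor); C# minor (ii in B major, i in C# minor); E major (IV in B major, III in C# minor); G# minor (vi in B major, v in C# minor).

B, C#m, E, G#m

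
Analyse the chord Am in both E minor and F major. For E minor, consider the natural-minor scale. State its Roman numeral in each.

iv in E minor; iii in F major

The scale of E minor (natural minor) is E F# G A B C D; A is degree 4, and the triad built there (A-C-E) is minor, so it is iv.
The scale of F major is F G A Bb C D E; A is degree 3, and the triad built there (A-C-E) is minor, so it is iii.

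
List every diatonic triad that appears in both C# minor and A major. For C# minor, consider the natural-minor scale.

Triads in C# minor (natural minor): C#m (i), D#dim (ii°), E (III), F#m (iv), G#m (v), A (VI), B (VII).
Triads in A major: A (I), Bm (ii), C#m (iii), D (IV), E (V), F#m (vi), G#dim (vii°).
Shared triads with their functions: C#m (i in C# minor, iii in A major); E (III in C# minor, V in A major); F#m (iv in C# minor, vi in A major); A (VI in C# minor, I in A major).

C#m, E, F#m, A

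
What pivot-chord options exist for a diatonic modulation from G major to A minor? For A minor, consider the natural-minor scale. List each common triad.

G, Am, C, Em

Triads in G major: G (I), Am (ii), Bm (iii), C (IV), D (V), Em (vi), F#dim (vii°).
Triads in A minor (natural minor): Am (i), Bdim (ii°), C (III), Dm (iv), Em (v), F (VI), G (VII).
Shared triads with their functions: G (I in G major, VII in A minor); Am (ii in G major, i in A minor); C (IV in G major, III in A minor); Em (vi in G major, v in A minor).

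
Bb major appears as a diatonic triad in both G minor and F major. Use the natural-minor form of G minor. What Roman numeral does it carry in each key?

III in G minor; IV in F major

The scale of G minor (natural minor) is G A Bb C D Eb F; Bb is degree 3, and the triad built there (Bb-D-F) is major, so it is III.
The scale of F major is F G A Bb C D E; Bb is degree 4, and the triad built there (Bb-D-F) is major, so it is IV.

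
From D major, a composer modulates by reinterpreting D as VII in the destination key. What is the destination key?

The numeral VII denotes a major triad on scale degree 7. With D on degree 7, the tonic of the new key is E.
Degree 7 carries a major triad in natural-minor keys, so the destination is E minor.
Check: the diatonic triads of E minor (natural minor) are Em (i), F♯dim (ii°), G (III), Am (iv), Bm (v), C (VI), D (VII) — D is indeed VII.

E minor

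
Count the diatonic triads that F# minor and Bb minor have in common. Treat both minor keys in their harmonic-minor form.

Diatonic triads of F# minor (harmonic minor): F#m (i), G#dim (ii°), Aaug (III+), Bm (iv), C# (V), D (VI), E#dim (vii°).
Diatonic triads of Bb minor (harmonic minor): Bbm (i), Cdim (ii°), Dbaug (III+), Ebm (iv), F (V), Gb (VI), Adim (vii°).
No triad has the same root and quality in both keys.

0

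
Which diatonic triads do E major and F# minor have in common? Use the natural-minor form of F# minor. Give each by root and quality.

Triads in E major: E (I), F#m (ii), G#m (iii), A (IV), B (V), C#m (vi), D#dim (vii°).
Triads in F# minor (natural minor): F#m (i), G#dim (ii°), A (III), Bm (iv), C#m (v), D (VI), E (VII).
Shared triads with their functions: E (I in E major, VII in F# minor); F#m (ii in E major, i in F# minor); A (IV in E major, III in F# minor); C#m (vi in E major, v in F# minor).

E, F#m, A, C#m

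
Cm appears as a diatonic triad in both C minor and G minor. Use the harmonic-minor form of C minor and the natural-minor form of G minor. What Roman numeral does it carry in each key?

The scale of C minor (harmonic minor) is C D Eb F G Ab B; C is degree 1, and the triad built there (C-Eb-G) is minor, so it is i.
The scale of G minor (natural minor) is G A Bb C D Eb F; C is degree 4, and the triad built there (C-Eb-G) is minor, so it is iv.

i in C minor; iv in G minor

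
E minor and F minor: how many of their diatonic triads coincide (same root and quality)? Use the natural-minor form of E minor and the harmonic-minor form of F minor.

Diatonic triads of E minor (natural minor): Em (i), F♯dim (ii°), G (III), Am (iv), Bm (v), C (VI), D (VII).
Diatonic triads of F minor (harmonic minor): Fm (i), Gdim (ii°), A♭aug (III+), B♭m (iv), C (V), D♭ (VI), Edim (vii°).
Matching root and quality in both lists: C.
That gives 1 common triad.

1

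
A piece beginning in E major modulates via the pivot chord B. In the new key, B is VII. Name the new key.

C# minor

The numeral VII denotes a major triad on scale degree 7. With B on degree 7, the tonic of the new key is C#.
Degree 7 carries a major triad in natural-minor keys, so the destination is C# minor.
Check: the diatonic triads of C# minor (natural minor) are C#m (i), D#dim (ii°), E (III), F#m (iv), G#m (v), A (VI), B (VII) — B is indeed VII.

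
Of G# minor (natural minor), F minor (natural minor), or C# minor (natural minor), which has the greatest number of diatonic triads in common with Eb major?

F minor

Triads of Eb major: Eb major (I), F minor (ii), G minor (iii), Ab major (IV), Bb major (V), C minor (vi), D diminished (vii°).
G# minor (natural minor) shares 0: none.
F minor (natural minor) shares 4: Eb, Fm, Ab, Cm.
C# minor (natural minor) shares 0: none.
The most common triads (4) are shared with F minor.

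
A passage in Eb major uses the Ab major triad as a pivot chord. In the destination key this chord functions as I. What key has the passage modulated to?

Ab major

The numeral I denotes a major triad on scale degree 1. With Ab on degree 1, the tonic of the new key is Ab.
Degree 1 carries a major triad in major keys, so the destination is Ab major.
Check: the diatonic triads of Ab major are Ab (I), Bbm (ii), Cm (iii), Db (IV), Eb (V), Fm (vi), Gdim (vii°) — Ab major is indeed I.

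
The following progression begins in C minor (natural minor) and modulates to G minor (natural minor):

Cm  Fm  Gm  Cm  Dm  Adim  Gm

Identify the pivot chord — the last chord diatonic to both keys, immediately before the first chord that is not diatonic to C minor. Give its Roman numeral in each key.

Cm — i in C minor, iv in G minor

Chords diatonic to C minor: Cm, Ddim, Eb, Fm, Gm, Ab, Bb.
Reading the progression, the first chord not in that set is Dm, so the modulation leaves C minor there.
The chord immediately before Dm is Cm, which is diatonic to both keys: i in C minor and iv in G minor.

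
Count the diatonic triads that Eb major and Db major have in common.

2

Diatonic triads of Eb major: Eb major (I), F minor (ii), G minor (iii), Ab major (IV), Bb major (V), C minor (vi), D diminished (vii°).
Diatonic triads of Db major: Db major (I), Eb minor (ii), F minor (iii), Gb major (IV), Ab major (V), Bb minor (vi), C diminished (vii°).
Matching root and quality in both lists: F minor, Ab major.
That gives 2 common triads.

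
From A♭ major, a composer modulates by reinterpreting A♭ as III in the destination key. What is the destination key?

F minor

The numeral III denotes a major triad on scale degree 3. With A♭ on degree 3, the tonic of the new key is F.
Degree 3 carries a major triad in natural-minor keys, so the destination is F minor.
Check: the diatonic triads of F minor (natural minor) are Fm (i), Gdim (ii°), A♭ (III), B♭m (iv), Cm (v), D♭ (VI), E♭ (VII) — A♭ is indeed III.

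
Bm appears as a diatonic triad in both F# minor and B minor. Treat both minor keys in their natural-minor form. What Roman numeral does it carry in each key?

iv in F# minor; i in B minor

The scale of F# minor (natural minor) is F# G# A B C# D E; B is degree 4, and the triad built there (B-D-F#) is minor, so it is iv.
The scale of B minor (natural minor) is B C# D E F# G A; B is degree 1, and the triad built there (B-D-F#) is minor, so it is i.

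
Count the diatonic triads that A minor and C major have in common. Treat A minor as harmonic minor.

4

Diatonic triads of A minor (harmonic minor): Am (i), Bdim (ii°), Caug (III+), Dm (iv), E (V), F (VI), G#dim (vii°).
Diatonic triads of C major: C (I), Dm (ii), Em (iii), F (IV), G (V), Am (vi), Bdim (vii°).
Matching root and quality in both lists: Am, Bdim, Dm, F.
That gives 4 common triads.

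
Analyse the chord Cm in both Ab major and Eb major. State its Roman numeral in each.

The scale of Ab major is Ab Bb C Db Eb F G; C is degree 3, and the triad built there (C-Eb-G) is minor, so it is iii.
The scale of Eb major is Eb F G Ab Bb C D; C is degree 6, and the triad built there (C-Eb-G) is minor, so it is vi.

iii in Ab major; vi in Eb major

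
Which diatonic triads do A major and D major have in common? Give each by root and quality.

Triads in A major: A (I), Bm (ii), C#m (iii), D (IV), E (V), F#m (vi), G#dim (vii°).
Triads in D major: D (I), Em (ii), F#m (iii), G (IV), A (V), Bm (vi), C#dim (vii°).
Shared triads with their functions: A (I in A major, V in D major); Bm (ii in A major, vi in D major); D (IV in A major, I in D major); F#m (vi in A major, iii in D major).

A, Bm, D, F#m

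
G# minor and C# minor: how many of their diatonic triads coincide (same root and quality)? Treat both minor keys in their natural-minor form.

Diatonic triads of G# minor (natural minor): G# minor (i), A# diminished (ii°), B major (III), C# minor (iv), D# minor (v), E major (VI), F# major (VII).
Diatonic triads of C# minor (natural minor): C# minor (i), D# diminished (ii°), E major (III), F# minor (iv), G# minor (v), A major (VI), B major (VII).
Matching root and quality in both lists: G# minor, B major, C# minor, E major.
That gives 4 common triads.

4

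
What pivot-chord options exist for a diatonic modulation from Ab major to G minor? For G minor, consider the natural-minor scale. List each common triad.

Triads in Ab major: Ab major (I), Bb minor (ii), C minor (iii), Db major (IV), Eb major (V), F minor (vi), G diminished (vii°).
Triads in G minor (natural minor): G minor (i), A diminished (ii°), Bb major (III), C minor (iv), D minor (v), Eb major (VI), F major (VII).
Shared triads with their functions: C minor (iii in Ab major, iv in G minor); Eb major (V in Ab major, VI in G minor).

Cm, Eb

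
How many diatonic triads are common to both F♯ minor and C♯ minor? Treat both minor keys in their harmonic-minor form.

1

Diatonic triads of F♯ minor (harmonic minor): F♯ minor (i), G♯ diminished (ii°), A augmented (III+), B minor (iv), C♯ major (V), D major (VI), E♯ diminished (vii°).
Diatonic triads of C♯ minor (harmonic minor): C♯ minor (i), D♯ diminished (ii°), E augmented (III+), F♯ minor (iv), G♯ major (V), A major (VI), B♯ diminished (vii°).
Matching root and quality in both lists: F♯ minor.
That gives 1 common triad.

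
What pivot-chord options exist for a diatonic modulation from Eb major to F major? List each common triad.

Gm, Bb

Triads in Eb major: Eb (I), Fm (ii), Gm (iii), Ab (IV), Bb (V), Cm (vi), Ddim (vii°).
Triads in F major: F (I), Gm (ii), Am (iii), Bb (IV), C (V), Dm (vi), Edim (vii°).
Shared triads with their functions: Gm (iii in Eb major, ii in F major); Bb (V in Eb major, IV in F major).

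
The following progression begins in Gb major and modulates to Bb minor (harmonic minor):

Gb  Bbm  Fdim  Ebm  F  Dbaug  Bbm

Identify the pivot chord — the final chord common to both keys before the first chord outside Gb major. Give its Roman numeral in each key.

Ebm — vi in Gb major, iv in Bb minor

Chords diatonic to Gb major: Gb, Abm, Bbm, Cb, Db, Ebm, Fdim.
Reading the progression, the first chord not in that set is F, so the modulation leaves Gb major there.
The chord immediately before F is Ebm, which is diatonic to both keys: vi in Gb major and iv in Bb minor.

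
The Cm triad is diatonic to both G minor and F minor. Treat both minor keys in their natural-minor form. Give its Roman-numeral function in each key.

iv in G minor; v in F minor

The scale of G minor (natural minor) is G A B♭ C D E♭ F; C is degree 4, and the triad built there (C-E♭-G) is minor, so it is iv.
The scale of F minor (natural minor) is F G A♭ B♭ C D♭ E♭; C is degree 5, and the triad built there (C-E♭-G) is minor, so it is v.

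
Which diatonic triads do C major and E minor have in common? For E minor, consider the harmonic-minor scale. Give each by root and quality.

Triads in C major: C major (I), D minor (ii), E minor (iii), F major (IV), G major (V), A minor (vi), B diminished (vii°).
Triads in E minor (harmonic minor): E minor (i), F# diminished (ii°), G augmented (III+), A minor (iv), B major (V), C major (VI), D# diminished (vii°).
Shared triads with their functions: C major (I in C major, VI in E minor); E minor (iii in C major, i in E minor); A minor (vi in C major, iv in E minor).

C, Em, Am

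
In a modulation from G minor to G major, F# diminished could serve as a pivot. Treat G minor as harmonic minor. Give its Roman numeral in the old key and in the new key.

The scale of G minor (harmonic minor) is G A Bb C D Eb F#; F# is degree 7, and the triad built there (F#-A-C) is diminished, so it is vii°.
The scale of G major is G A B C D E F#; F# is degree 7, and the triad built there (F#-A-C) is diminished, so it is vii°.

vii° in G minor; vii° in G major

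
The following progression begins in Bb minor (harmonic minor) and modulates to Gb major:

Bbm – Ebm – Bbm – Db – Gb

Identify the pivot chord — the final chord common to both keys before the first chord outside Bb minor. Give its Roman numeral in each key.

Bbm — i in Bb minor, iii in Gb major

Chords diatonic to Bb minor: Bbm, Cdim, Dbaug, Ebm, F, Gb, Adim.
Reading the progression, the first chord not in that set is Db, so the modulation leaves Bb minor there.
The chord immediately before Db is Bbm, which is diatonic to both keys: i in Bb minor and iii in Gb major.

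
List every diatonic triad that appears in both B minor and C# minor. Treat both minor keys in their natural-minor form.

Triads in B minor (natural minor): Bm (i), C#dim (ii°), D (III), Em (iv), F#m (v), G (VI), A (VII).
Triads in C# minor (natural minor): C#m (i), D#dim (ii°), E (III), F#m (iv), G#m (v), A (VI), B (VII).
Shared triads with their functions: F#m (v in B minor, iv in C# minor); A (VII in B minor, VI in C# minor).

F#m, A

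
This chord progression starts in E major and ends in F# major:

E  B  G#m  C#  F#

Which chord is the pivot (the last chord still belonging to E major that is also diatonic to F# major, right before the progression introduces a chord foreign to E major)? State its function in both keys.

G#m — iii in E major, ii in F# major

Chords diatonic to E major: E, F#m, G#m, A, B, C#m, D#dim.
Reading the progression, the first chord not in that set is C#, so the modulation leaves E major there.
The chord immediately before C# is G#m, which is diatonic to both keys: iii in E major and ii in F# major.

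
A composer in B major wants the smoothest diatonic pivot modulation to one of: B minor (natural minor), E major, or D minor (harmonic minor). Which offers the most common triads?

E major

Triads of B major: B (I), C♯m (ii), D♯m (iii), E (IV), F♯ (V), G♯m (vi), A♯dim (vii°).
B minor (natural minor) shares 0: none.
E major shares 4: B, C♯m, E, G♯m.
D minor (harmonic minor) shares 0: none.
The most common triads (4) are shared with E major.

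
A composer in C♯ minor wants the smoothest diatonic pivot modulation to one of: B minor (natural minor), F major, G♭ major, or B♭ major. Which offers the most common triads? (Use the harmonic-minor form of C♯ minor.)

Triads of C♯ minor (harmonic minor): C♯ minor (i), D♯ diminished (ii°), E augmented (III+), F♯ minor (iv), G♯ major (V), A major (VI), B♯ diminished (vii°).
B minor (natural minor) shares 2: F♯m, A.
F major shares 0: none.
G♭ major shares 0: none.
B♭ major shares 0: none.
The most common triads (2) are shared with B minor.

B minor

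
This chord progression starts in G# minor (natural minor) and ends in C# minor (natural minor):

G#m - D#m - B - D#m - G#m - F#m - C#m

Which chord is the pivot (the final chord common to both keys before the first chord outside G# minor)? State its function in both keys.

G#m — i in G# minor, v in C# minor

Chords diatonic to G# minor: G#m, A#dim, B, C#m, D#m, E, F#.
Reading the progression, the first chord not in that set is F#m, so the modulation leaves G# minor there.
The chord immediately before F#m is G#m, which is diatonic to both keys: i in G# minor and v in C# minor.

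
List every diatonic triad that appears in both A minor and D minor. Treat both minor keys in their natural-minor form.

Am, C, Dm, F

Triads in A minor (natural minor): Am (i), Bdim (ii°), C (III), Dm (iv), Em (v), F (VI), G (VII).
Triads in D minor (natural minor): Dm (i), Edim (ii°), F (III), Gm (iv), Am (v), B♭ (VI), C (VII).
Shared triads with their functions: Am (i in A minor, v in D minor); C (III in A minor, VII in D minor); Dm (iv in A minor, i in D minor); F (VI in A minor, III in D minor).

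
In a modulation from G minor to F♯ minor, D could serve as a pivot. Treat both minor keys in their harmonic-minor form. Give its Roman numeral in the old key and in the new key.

V in G minor; VI in F♯ minor

The scale of G minor (harmonic minor) is G A B♭ C D E♭ F♯; D is degree 5, and the triad built there (D-F♯-A) is major, so it is V.
The scale of F♯ minor (harmonic minor) is F♯ G♯ A B C♯ D E♯; D is degree 6, and the triad built there (D-F♯-A) is major, so it is VI.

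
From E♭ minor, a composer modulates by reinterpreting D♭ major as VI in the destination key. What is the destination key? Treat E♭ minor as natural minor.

The numeral VI denotes a major triad on scale degree 6. With D♭ on degree 6, the tonic of the new key is F.
Degree 6 carries a major triad in minor keys, so the destination is F minor.
Check: the diatonic triads of F minor (natural minor) are Fm (i), Gdim (ii°), A♭ (III), B♭m (iv), Cm (v), D♭ (VI), E♭ (VII) — D♭ major is indeed VI.

F minor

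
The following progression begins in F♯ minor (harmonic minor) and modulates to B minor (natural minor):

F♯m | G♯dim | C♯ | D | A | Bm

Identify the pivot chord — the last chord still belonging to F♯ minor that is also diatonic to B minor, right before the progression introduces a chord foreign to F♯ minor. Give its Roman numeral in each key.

D — VI in F♯ minor, III in B minor

Chords diatonic to F♯ minor: F♯m, G♯dim, Aaug, Bm, C♯, D, E♯dim.
Reading the progression, the first chord not in that set is A, so the modulation leaves F♯ minor there.
The chord immediately before A is D, which is diatonic to both keys: VI in F♯ minor and III in B minor.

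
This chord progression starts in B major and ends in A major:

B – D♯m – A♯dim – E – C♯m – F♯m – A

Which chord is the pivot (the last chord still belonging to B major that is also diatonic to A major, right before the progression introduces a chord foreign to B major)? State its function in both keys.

Chords diatonic to B major: B, C♯m, D♯m, E, F♯, G♯m, A♯dim.
Reading the progression, the first chord not in that set is F♯m, so the modulation leaves B major there.
The chord immediately before F♯m is C♯m, which is diatonic to both keys: ii in B major and iii in A major.

C♯m — ii in B major, iii in A major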